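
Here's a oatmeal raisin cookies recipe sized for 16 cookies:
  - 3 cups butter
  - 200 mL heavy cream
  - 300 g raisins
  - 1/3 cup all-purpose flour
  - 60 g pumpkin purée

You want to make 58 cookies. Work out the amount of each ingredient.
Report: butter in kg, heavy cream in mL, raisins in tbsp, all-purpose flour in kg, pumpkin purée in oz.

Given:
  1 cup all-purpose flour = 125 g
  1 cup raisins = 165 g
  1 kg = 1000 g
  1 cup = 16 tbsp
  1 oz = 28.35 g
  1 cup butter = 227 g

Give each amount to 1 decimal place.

butter: 2.5 kg; heavy cream: 725.0 mL; raisins: 105.5 tbsp; all-purpose flour: 0.2 kg; pumpkin purée: 7.7 oz

Scaling factor: 58/16 = 29/8 = 3.625.
butter: 3 cup × 29/8 × 227 g/cup ÷ 1000 g/kg ≈ 2.5 kg
heavy cream: 200 mL × 29/8 = 725.0 mL
raisins: 300 g × 29/8 ÷ 165 g/cup × 16 tbsp/cup ≈ 105.5 tbsp
all-purpose flour: 1/3 cup × 29/8 × 125 g/cup ÷ 1000 g/kg ≈ 0.2 kg
pumpkin purée: 60 g × 29/8 ÷ 28.35 g/oz ≈ 7.7 oz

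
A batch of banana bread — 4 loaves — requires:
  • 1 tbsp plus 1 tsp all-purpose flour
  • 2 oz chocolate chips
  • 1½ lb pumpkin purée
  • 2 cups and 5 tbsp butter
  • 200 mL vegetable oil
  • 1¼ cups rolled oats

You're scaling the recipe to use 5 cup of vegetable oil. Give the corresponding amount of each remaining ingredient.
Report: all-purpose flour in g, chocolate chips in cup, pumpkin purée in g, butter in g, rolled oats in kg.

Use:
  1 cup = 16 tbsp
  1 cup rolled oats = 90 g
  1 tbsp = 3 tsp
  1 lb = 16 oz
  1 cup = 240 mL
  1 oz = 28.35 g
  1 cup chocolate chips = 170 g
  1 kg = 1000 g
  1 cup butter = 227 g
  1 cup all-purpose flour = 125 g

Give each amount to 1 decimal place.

The original recipe has 5/6 cup of vegetable oil, so the scaling factor is 5 ÷ 5/6 = 6.
all-purpose flour: (1 tbsp + 1 tsp = 4/3 tbsp) × 6 ÷ 16 tbsp/cup × 125 g/cup = 62.5 g
chocolate chips: 2 oz × 6 × 28.35 g/oz ÷ 170 g/cup ≈ 2.0 cup
pumpkin purée: 1.5 lb × 6 × 16 oz/lb × 28.35 g/oz = 4082.4 g
butter: (2 cup + 5 tbsp = 2.3125 cup) × 6 × 227 g/cup ≈ 3149.6 g
rolled oats: 1.25 cup × 6 × 90 g/cup ÷ 1000 g/kg ≈ 0.7 kg

all-purpose flour: 62.5 g; chocolate chips: 2.0 cup; pumpkin purée: 4082.4 g; butter: 3149.6 g; rolled oats: 0.7 kg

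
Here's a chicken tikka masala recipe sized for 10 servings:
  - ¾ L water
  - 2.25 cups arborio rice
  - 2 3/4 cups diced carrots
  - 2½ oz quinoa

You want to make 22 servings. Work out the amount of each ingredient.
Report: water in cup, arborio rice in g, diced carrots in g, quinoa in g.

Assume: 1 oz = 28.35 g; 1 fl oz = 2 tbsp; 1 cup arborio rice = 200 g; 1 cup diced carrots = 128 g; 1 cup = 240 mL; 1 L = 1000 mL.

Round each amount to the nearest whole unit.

water: 7 cup; arborio rice: 990 g; diced carrots: 774 g; quinoa: 156 g

Scaling factor: 22/10 = 11/5 = 2.2.
water: 0.75 L × 11/5 × 1000 mL/L ÷ 240 mL/cup ≈ 7 cup
arborio rice: 2.25 cup × 11/5 × 200 g/cup = 990 g
diced carrots: 2.75 cup × 11/5 × 128 g/cup ≈ 774 g
quinoa: 2.5 oz × 11/5 × 28.35 g/oz ≈ 156 g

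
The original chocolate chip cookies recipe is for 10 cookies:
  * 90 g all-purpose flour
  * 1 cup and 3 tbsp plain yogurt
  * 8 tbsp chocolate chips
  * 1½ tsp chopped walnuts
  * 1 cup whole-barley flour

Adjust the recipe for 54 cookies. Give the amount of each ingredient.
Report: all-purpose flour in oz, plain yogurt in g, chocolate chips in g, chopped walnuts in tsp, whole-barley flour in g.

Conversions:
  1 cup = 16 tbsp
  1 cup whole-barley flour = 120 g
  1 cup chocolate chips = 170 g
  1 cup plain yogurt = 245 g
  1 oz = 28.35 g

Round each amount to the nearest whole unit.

Scaling factor: 54/10 = 27/5 = 5.4.
all-purpose flour: 90 g × 27/5 ÷ 28.35 g/oz ≈ 17 oz
plain yogurt: (1 cup + 3 tbsp = 1.1875 cup) × 27/5 × 245 g/cup ≈ 1571 g
chocolate chips: 8 tbsp × 27/5 ÷ 16 tbsp/cup × 170 g/cup = 459 g
chopped walnuts: 1.5 tsp × 27/5 ≈ 8 tsp
whole-barley flour: 1 cup × 27/5 × 120 g/cup = 648 g

all-purpose flour: 17 oz; plain yogurt: 1571 g; chocolate chips: 459 g; chopped walnuts: 8 tsp; whole-barley flour: 648 g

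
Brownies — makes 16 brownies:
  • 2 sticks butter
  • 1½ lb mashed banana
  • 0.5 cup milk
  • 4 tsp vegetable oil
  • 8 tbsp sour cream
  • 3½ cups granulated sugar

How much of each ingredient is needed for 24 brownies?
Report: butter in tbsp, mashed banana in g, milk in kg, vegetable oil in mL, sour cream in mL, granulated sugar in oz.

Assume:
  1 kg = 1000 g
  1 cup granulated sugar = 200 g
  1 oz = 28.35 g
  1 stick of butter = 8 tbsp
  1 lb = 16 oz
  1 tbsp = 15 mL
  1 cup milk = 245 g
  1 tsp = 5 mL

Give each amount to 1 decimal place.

butter: 24.0 tbsp; mashed banana: 1020.6 g; milk: 0.2 kg; vegetable oil: 30.0 mL; sour cream: 180.0 mL; granulated sugar: 37.0 oz

Scaling factor: 24/16 = 3/2 = 1.5.
butter: 2 stick × 3/2 × 8 tbsp/stick = 24.0 tbsp
mashed banana: 1.5 lb × 3/2 × 16 oz/lb × 28.35 g/oz = 1020.6 g
milk: 0.5 cup × 3/2 × 245 g/cup ÷ 1000 g/kg ≈ 0.2 kg
vegetable oil: 4 tsp × 3/2 × 5 mL/tsp = 30.0 mL
sour cream: 8 tbsp × 3/2 × 15 mL/tbsp = 180.0 mL
granulated sugar: 3.5 cup × 3/2 × 200 g/cup ÷ 28.35 g/oz ≈ 37.0 oz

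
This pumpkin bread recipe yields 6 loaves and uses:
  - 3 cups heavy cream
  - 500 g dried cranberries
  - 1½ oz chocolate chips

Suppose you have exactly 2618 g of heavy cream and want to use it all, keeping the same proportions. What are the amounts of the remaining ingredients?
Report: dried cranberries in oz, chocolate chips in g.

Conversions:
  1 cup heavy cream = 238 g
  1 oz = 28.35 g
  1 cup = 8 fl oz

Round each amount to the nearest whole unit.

dried cranberries: 65 oz; chocolate chips: 156 g

The original recipe has 714 g of heavy cream, so the scaling factor is 2618 ÷ 714 = 11/3.
dried cranberries: 500 g × 11/3 ÷ 28.35 g/oz ≈ 65 oz
chocolate chips: 1.5 oz × 11/3 × 28.35 g/oz ≈ 156 g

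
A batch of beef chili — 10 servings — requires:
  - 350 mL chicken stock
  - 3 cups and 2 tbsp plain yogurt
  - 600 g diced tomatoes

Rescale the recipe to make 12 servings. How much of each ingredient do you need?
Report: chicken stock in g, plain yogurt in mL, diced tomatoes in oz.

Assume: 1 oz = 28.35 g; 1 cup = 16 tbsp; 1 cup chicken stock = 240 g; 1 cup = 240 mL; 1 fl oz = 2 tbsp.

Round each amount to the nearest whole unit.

chicken stock: 420 g; plain yogurt: 900 mL; diced tomatoes: 25 oz

Scaling factor: 12/10 = 6/5 = 1.2.
chicken stock: 350 mL × 6/5 ÷ 240 mL/cup × 240 g/cup = 420 g
plain yogurt: (3 cup + 2 tbsp = 3.125 cup) × 6/5 × 240 mL/cup = 900 mL
diced tomatoes: 600 g × 6/5 ÷ 28.35 g/oz ≈ 25 oz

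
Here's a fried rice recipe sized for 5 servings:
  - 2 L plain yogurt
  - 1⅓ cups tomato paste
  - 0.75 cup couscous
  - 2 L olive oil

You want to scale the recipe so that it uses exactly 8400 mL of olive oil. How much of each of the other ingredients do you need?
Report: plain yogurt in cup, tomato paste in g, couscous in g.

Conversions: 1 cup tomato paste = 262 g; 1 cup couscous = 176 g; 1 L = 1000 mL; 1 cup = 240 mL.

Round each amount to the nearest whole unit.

The original recipe has 2000 mL of olive oil, so the scaling factor is 8400 ÷ 2000 = 21/5 = 4.2.
plain yogurt: 2 L × 21/5 × 1000 mL/L ÷ 240 mL/cup = 35 cup
tomato paste: 4/3 cup × 21/5 × 262 g/cup ≈ 1467 g
couscous: 0.75 cup × 21/5 × 176 g/cup ≈ 554 g

plain yogurt: 35 cup; tomato paste: 1467 g; couscous: 554 g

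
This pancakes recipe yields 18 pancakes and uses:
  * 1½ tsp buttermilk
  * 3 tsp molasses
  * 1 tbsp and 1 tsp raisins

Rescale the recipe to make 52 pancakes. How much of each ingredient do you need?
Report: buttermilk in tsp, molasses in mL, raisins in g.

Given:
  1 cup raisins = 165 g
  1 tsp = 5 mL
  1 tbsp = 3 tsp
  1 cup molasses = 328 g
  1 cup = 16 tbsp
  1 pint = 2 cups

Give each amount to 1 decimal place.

buttermilk: 4.3 tsp; molasses: 43.3 mL; raisins: 39.7 g

Scaling factor: 52/18 = 26/9.
buttermilk: 1.5 tsp × 26/9 ≈ 4.3 tsp
molasses: 3 tsp × 26/9 × 5 mL/tsp ≈ 43.3 mL
raisins: (1 tbsp + 1 tsp = 4/3 tbsp) × 26/9 ÷ 16 tbsp/cup × 165 g/cup ≈ 39.7 g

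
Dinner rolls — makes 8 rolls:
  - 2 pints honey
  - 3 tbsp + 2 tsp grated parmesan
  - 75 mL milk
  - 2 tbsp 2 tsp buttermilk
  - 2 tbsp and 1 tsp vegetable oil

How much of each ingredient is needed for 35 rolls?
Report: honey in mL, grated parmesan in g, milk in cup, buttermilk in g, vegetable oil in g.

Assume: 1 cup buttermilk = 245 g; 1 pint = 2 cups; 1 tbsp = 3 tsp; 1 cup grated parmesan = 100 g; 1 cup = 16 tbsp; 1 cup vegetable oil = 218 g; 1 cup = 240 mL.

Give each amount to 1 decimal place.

honey: 4200.0 mL; grated parmesan: 100.3 g; milk: 1.4 cup; buttermilk: 178.6 g; vegetable oil: 139.1 g

Scaling factor: 35/8 = 4.375.
honey: 2 pint × 35/8 × 2 cup/pint × 240 mL/cup = 4200.0 mL
grated parmesan: (3 tbsp + 2 tsp = 11/3 tbsp) × 35/8 ÷ 16 tbsp/cup × 100 g/cup ≈ 100.3 g
milk: 75 mL × 35/8 ÷ 240 mL/cup ≈ 1.4 cup
buttermilk: (2 tbsp + 2 tsp = 8/3 tbsp) × 35/8 ÷ 16 tbsp/cup × 245 g/cup ≈ 178.6 g
vegetable oil: (2 tbsp + 1 tsp = 7/3 tbsp) × 35/8 ÷ 16 tbsp/cup × 218 g/cup ≈ 139.1 g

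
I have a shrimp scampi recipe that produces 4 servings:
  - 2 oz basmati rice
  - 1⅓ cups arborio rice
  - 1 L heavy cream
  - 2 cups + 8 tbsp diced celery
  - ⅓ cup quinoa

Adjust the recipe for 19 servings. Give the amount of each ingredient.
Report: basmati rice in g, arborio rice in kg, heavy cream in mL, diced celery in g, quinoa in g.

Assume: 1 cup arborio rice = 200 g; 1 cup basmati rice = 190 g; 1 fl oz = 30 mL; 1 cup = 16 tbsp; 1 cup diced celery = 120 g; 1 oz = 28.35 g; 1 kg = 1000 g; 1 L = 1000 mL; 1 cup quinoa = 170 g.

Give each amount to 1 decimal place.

Scaling factor: 19/4 = 4.75.
basmati rice: 2 oz × 19/4 × 28.35 g/oz ≈ 269.3 g
arborio rice: 4/3 cup × 19/4 × 200 g/cup ÷ 1000 g/kg ≈ 1.3 kg
heavy cream: 1 L × 19/4 × 1000 mL/L = 4750.0 mL
diced celery: (2 cup + 8 tbsp = 2.5 cup) × 19/4 × 120 g/cup = 1425.0 g
quinoa: 1/3 cup × 19/4 × 170 g/cup ≈ 269.2 g

basmati rice: 269.3 g; arborio rice: 1.3 kg; heavy cream: 4750.0 mL; diced celery: 1425.0 g; quinoa: 269.2 g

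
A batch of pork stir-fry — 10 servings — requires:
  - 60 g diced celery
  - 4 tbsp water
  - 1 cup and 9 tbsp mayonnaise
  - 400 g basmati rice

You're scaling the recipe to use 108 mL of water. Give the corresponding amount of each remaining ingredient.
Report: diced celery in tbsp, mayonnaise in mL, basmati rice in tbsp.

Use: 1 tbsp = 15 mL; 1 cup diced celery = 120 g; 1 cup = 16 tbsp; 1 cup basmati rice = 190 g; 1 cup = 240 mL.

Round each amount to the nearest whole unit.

diced celery: 14 tbsp; mayonnaise: 675 mL; basmati rice: 61 tbsp

The original recipe has 60 mL of water, so the scaling factor is 108 ÷ 60 = 9/5 = 1.8.
diced celery: 60 g × 9/5 ÷ 120 g/cup × 16 tbsp/cup ≈ 14 tbsp
mayonnaise: (1 cup + 9 tbsp = 1.5625 cup) × 9/5 × 240 mL/cup = 675 mL
basmati rice: 400 g × 9/5 ÷ 190 g/cup × 16 tbsp/cup ≈ 61 tbsp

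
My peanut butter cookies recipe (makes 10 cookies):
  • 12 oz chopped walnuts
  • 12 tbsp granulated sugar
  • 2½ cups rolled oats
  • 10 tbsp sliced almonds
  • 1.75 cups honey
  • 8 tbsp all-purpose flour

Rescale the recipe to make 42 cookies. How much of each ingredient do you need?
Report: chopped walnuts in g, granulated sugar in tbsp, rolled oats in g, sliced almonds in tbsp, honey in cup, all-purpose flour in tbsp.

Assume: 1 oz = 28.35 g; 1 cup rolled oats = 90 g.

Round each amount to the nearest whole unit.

Scaling factor: 42/10 = 21/5 = 4.2.
chopped walnuts: 12 oz × 21/5 × 28.35 g/oz ≈ 1429 g
granulated sugar: 12 tbsp × 21/5 ≈ 50 tbsp
rolled oats: 2.5 cup × 21/5 × 90 g/cup = 945 g
sliced almonds: 10 tbsp × 21/5 = 42 tbsp
honey: 1.75 cup × 21/5 ≈ 7 cup
all-purpose flour: 8 tbsp × 21/5 ≈ 34 tbsp

chopped walnuts: 1429 g; granulated sugar: 50 tbsp; rolled oats: 945 g; sliced almonds: 42 tbsp; honey: 7 cup; all-purpose flour: 34 tbsp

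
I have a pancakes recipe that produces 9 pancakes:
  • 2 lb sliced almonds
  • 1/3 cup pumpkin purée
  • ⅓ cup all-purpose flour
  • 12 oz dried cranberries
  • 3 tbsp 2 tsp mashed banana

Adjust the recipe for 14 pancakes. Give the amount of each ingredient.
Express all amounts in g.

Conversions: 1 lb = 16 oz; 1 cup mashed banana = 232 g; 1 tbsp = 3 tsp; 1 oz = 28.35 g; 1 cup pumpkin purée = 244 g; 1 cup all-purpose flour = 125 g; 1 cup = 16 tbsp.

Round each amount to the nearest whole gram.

Scaling factor: 14/9.
sliced almonds: 2 lb × 14/9 × 16 oz/lb × 28.35 g/oz ≈ 1411 g
pumpkin purée: 1/3 cup × 14/9 × 244 g/cup ≈ 127 g
all-purpose flour: 1/3 cup × 14/9 × 125 g/cup ≈ 65 g
dried cranberries: 12 oz × 14/9 × 28.35 g/oz ≈ 529 g
mashed banana: (3 tbsp + 2 tsp = 11/3 tbsp) × 14/9 ÷ 16 tbsp/cup × 232 g/cup ≈ 83 g

sliced almonds: 1411 g; pumpkin purée: 127 g; all-purpose flour: 65 g; dried cranberries: 529 g; mashed banana: 83 g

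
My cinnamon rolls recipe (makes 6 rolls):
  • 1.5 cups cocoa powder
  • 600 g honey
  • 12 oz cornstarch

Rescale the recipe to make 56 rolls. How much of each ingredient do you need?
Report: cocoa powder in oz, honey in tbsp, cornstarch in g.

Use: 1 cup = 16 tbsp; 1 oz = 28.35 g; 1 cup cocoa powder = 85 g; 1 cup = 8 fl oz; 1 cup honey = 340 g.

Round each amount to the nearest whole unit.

Scaling factor: 56/6 = 28/3.
cocoa powder: 1.5 cup × 28/3 × 85 g/cup ÷ 28.35 g/oz ≈ 42 oz
honey: 600 g × 28/3 ÷ 340 g/cup × 16 tbsp/cup ≈ 264 tbsp
cornstarch: 12 oz × 28/3 × 28.35 g/oz ≈ 3175 g

cocoa powder: 42 oz; honey: 264 tbsp; cornstarch: 3175 g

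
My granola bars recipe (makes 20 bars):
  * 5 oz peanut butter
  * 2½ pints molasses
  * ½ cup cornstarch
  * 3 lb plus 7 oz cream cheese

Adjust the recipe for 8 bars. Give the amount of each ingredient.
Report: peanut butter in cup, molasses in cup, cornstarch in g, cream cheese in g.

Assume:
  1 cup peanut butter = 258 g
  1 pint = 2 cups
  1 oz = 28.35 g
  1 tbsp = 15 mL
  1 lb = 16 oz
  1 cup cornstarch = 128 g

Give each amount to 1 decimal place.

Scaling factor: 8/20 = 2/5 = 0.4.
peanut butter: 5 oz × 2/5 × 28.35 g/oz ÷ 258 g/cup ≈ 0.2 cup
molasses: 2.5 pint × 2/5 × 2 cup/pint = 2.0 cup
cornstarch: 0.5 cup × 2/5 × 128 g/cup = 25.6 g
cream cheese: (3 lb + 7 oz = 3.4375 lb) × 2/5 × 16 oz/lb × 28.35 g/oz = 623.7 g

peanut butter: 0.2 cup; molasses: 2.0 cup; cornstarch: 25.6 g; cream cheese: 623.7 g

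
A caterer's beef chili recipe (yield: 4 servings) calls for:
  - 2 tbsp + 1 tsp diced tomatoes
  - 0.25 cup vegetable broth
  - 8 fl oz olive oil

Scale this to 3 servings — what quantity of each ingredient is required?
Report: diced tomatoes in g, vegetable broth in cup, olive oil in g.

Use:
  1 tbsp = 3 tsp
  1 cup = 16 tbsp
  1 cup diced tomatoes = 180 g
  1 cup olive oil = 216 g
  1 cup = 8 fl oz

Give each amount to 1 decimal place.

Scaling factor: 3/4 = 0.75.
diced tomatoes: (2 tbsp + 1 tsp = 7/3 tbsp) × 3/4 ÷ 16 tbsp/cup × 180 g/cup ≈ 19.7 g
vegetable broth: 0.25 cup × 3/4 ≈ 0.2 cup
olive oil: 8 fl oz × 3/4 ÷ 8 fl oz/cup × 216 g/cup = 162.0 g

diced tomatoes: 19.7 g; vegetable broth: 0.2 cup; olive oil: 162.0 g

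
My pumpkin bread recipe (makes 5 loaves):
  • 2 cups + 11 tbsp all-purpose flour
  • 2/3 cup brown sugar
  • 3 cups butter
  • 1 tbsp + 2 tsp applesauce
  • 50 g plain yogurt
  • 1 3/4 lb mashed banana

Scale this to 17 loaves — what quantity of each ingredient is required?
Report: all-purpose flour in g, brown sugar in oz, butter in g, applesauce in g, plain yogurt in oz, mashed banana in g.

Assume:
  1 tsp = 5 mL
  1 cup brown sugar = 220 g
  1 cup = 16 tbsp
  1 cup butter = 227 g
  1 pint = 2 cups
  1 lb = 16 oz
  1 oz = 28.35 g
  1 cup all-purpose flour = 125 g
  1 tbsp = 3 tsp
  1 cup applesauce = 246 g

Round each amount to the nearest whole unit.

all-purpose flour: 1142 g; brown sugar: 18 oz; butter: 2315 g; applesauce: 87 g; plain yogurt: 6 oz; mashed banana: 2699 g

Scaling factor: 17/5 = 3.4.
all-purpose flour: (2 cup + 11 tbsp = 2.6875 cup) × 17/5 × 125 g/cup ≈ 1142 g
brown sugar: 2/3 cup × 17/5 × 220 g/cup ÷ 28.35 g/oz ≈ 18 oz
butter: 3 cup × 17/5 × 227 g/cup ≈ 2315 g
applesauce: (1 tbsp + 2 tsp = 5/3 tbsp) × 17/5 ÷ 16 tbsp/cup × 246 g/cup ≈ 87 g
plain yogurt: 50 g × 17/5 ÷ 28.35 g/oz ≈ 6 oz
mashed banana: 1.75 lb × 17/5 × 16 oz/lb × 28.35 g/oz ≈ 2699 g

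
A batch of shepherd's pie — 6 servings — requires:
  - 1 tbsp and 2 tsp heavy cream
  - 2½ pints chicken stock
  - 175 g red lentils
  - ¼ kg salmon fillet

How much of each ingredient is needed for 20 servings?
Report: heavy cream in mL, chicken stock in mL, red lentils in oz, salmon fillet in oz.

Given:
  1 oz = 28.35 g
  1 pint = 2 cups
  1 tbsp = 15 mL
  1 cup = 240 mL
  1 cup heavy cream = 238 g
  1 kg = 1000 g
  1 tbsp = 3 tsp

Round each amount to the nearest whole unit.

heavy cream: 83 mL; chicken stock: 4000 mL; red lentils: 21 oz; salmon fillet: 29 oz

Scaling factor: 20/6 = 10/3.
heavy cream: (1 tbsp + 2 tsp = 5/3 tbsp) × 10/3 × 15 mL/tbsp ≈ 83 mL
chicken stock: 2.5 pint × 10/3 × 2 cup/pint × 240 mL/cup = 4000 mL
red lentils: 175 g × 10/3 ÷ 28.35 g/oz ≈ 21 oz
salmon fillet: 0.25 kg × 10/3 × 1000 g/kg ÷ 28.35 g/oz ≈ 29 oz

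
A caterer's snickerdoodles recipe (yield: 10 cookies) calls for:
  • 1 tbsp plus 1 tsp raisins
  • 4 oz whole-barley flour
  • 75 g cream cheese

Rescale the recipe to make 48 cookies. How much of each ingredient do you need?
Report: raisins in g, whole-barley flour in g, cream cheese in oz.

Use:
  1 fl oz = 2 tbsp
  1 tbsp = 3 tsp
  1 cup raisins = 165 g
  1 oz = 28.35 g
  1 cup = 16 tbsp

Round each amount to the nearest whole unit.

raisins: 66 g; whole-barley flour: 544 g; cream cheese: 13 oz

Scaling factor: 48/10 = 24/5 = 4.8.
raisins: (1 tbsp + 1 tsp = 4/3 tbsp) × 24/5 ÷ 16 tbsp/cup × 165 g/cup = 66 g
whole-barley flour: 4 oz × 24/5 × 28.35 g/oz ≈ 544 g
cream cheese: 75 g × 24/5 ÷ 28.35 g/oz ≈ 13 oz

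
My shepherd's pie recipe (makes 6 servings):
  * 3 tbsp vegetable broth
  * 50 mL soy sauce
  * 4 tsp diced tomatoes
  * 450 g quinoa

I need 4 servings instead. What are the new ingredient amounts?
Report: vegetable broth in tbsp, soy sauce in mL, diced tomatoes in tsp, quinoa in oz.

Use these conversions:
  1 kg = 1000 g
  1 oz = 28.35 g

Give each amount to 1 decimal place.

Scaling factor: 4/6 = 2/3.
vegetable broth: 3 tbsp × 2/3 = 2.0 tbsp
soy sauce: 50 mL × 2/3 ≈ 33.3 mL
diced tomatoes: 4 tsp × 2/3 ≈ 2.7 tsp
quinoa: 450 g × 2/3 ÷ 28.35 g/oz ≈ 10.6 oz

vegetable broth: 2.0 tbsp; soy sauce: 33.3 mL; diced tomatoes: 2.7 tsp; quinoa: 10.6 oz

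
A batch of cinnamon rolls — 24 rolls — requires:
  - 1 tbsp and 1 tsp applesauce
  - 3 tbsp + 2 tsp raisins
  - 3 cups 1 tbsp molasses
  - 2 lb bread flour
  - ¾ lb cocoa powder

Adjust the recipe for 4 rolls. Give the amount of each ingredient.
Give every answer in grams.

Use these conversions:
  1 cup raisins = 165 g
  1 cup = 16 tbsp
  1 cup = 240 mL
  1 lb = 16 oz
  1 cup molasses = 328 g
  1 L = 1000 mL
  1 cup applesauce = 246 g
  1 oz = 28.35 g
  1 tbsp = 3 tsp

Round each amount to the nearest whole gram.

applesauce: 3 g; raisins: 6 g; molasses: 167 g; bread flour: 151 g; cocoa powder: 57 g

Scaling factor: 4/24 = 1/6.
applesauce: (1 tbsp + 1 tsp = 4/3 tbsp) × 1/6 ÷ 16 tbsp/cup × 246 g/cup ≈ 3 g
raisins: (3 tbsp + 2 tsp = 11/3 tbsp) × 1/6 ÷ 16 tbsp/cup × 165 g/cup ≈ 6 g
molasses: (3 cup + 1 tbsp = 3.0625 cup) × 1/6 × 328 g/cup ≈ 167 g
bread flour: 2 lb × 1/6 × 16 oz/lb × 28.35 g/oz ≈ 151 g
cocoa powder: 0.75 lb × 1/6 × 16 oz/lb × 28.35 g/oz ≈ 57 g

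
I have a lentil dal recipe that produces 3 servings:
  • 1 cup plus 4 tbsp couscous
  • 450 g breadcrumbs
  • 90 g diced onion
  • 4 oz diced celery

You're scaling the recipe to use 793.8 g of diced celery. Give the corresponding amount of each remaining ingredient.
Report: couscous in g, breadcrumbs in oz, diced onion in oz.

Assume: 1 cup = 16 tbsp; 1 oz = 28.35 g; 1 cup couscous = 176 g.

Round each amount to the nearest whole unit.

couscous: 1540 g; breadcrumbs: 111 oz; diced onion: 22 oz

The original recipe has 113.4 g of diced celery, so the scaling factor is 793.8 ÷ 113.4 = 7.
couscous: (1 cup + 4 tbsp = 1.25 cup) × 7 × 176 g/cup = 1540 g
breadcrumbs: 450 g × 7 ÷ 28.35 g/oz ≈ 111 oz
diced onion: 90 g × 7 ÷ 28.35 g/oz ≈ 22 oz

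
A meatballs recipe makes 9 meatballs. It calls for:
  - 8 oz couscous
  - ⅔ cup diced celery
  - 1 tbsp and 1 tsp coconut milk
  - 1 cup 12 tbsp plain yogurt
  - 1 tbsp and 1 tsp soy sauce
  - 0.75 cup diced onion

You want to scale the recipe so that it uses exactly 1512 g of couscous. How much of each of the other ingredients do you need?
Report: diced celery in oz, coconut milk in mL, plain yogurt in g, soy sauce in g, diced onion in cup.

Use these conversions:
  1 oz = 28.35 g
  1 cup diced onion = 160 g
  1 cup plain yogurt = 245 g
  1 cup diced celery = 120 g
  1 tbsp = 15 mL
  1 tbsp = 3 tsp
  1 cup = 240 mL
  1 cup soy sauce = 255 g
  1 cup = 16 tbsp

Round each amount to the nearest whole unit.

The original recipe has 226.8 g of couscous, so the scaling factor is 1512 ÷ 226.8 = 20/3.
diced celery: 2/3 cup × 20/3 × 120 g/cup ÷ 28.35 g/oz ≈ 19 oz
coconut milk: (1 tbsp + 1 tsp = 4/3 tbsp) × 20/3 × 15 mL/tbsp ≈ 133 mL
plain yogurt: (1 cup + 12 tbsp = 1.75 cup) × 20/3 × 245 g/cup ≈ 2858 g
soy sauce: (1 tbsp + 1 tsp = 4/3 tbsp) × 20/3 ÷ 16 tbsp/cup × 255 g/cup ≈ 142 g
diced onion: 0.75 cup × 20/3 = 5 cup

diced celery: 19 oz; coconut milk: 133 mL; plain yogurt: 2858 g; soy sauce: 142 g; diced onion: 5 cup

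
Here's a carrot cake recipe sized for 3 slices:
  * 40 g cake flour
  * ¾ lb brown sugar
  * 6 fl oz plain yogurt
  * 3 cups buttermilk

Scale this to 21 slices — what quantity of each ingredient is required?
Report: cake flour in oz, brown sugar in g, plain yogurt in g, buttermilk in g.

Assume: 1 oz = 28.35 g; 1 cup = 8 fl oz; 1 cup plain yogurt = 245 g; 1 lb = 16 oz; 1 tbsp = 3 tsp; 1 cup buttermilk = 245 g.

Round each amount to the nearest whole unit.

cake flour: 10 oz; brown sugar: 2381 g; plain yogurt: 1286 g; buttermilk: 5145 g

Scaling factor: 21/3 = 7.
cake flour: 40 g × 7 ÷ 28.35 g/oz ≈ 10 oz
brown sugar: 0.75 lb × 7 × 16 oz/lb × 28.35 g/oz ≈ 2381 g
plain yogurt: 6 fl oz × 7 ÷ 8 fl oz/cup × 245 g/cup ≈ 1286 g
buttermilk: 3 cup × 7 × 245 g/cup = 5145 g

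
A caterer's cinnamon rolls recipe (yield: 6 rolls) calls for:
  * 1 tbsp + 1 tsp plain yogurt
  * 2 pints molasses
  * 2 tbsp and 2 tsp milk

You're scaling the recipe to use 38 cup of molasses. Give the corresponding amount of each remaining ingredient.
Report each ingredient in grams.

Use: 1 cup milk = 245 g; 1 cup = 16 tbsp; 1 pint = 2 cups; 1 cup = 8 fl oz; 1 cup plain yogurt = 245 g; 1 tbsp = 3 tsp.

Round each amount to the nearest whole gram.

The original recipe has 4 cup of molasses, so the scaling factor is 38 ÷ 4 = 19/2 = 9.5.
plain yogurt: (1 tbsp + 1 tsp = 4/3 tbsp) × 19/2 ÷ 16 tbsp/cup × 245 g/cup ≈ 194 g
milk: (2 tbsp + 2 tsp = 8/3 tbsp) × 19/2 ÷ 16 tbsp/cup × 245 g/cup ≈ 388 g

plain yogurt: 194 g; milk: 388 g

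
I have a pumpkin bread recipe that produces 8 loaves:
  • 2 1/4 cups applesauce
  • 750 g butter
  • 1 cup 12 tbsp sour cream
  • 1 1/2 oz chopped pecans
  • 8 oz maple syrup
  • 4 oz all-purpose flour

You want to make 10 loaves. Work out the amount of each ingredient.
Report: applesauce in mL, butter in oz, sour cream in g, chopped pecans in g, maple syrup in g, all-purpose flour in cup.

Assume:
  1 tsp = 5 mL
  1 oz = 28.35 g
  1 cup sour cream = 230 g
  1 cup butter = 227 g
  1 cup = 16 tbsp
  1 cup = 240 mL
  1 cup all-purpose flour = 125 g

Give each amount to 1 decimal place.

applesauce: 675.0 mL; butter: 33.1 oz; sour cream: 503.1 g; chopped pecans: 53.2 g; maple syrup: 283.5 g; all-purpose flour: 1.1 cup

Scaling factor: 10/8 = 5/4 = 1.25.
applesauce: 2.25 cup × 5/4 × 240 mL/cup = 675.0 mL
butter: 750 g × 5/4 ÷ 28.35 g/oz ≈ 33.1 oz
sour cream: (1 cup + 12 tbsp = 1.75 cup) × 5/4 × 230 g/cup ≈ 503.1 g
chopped pecans: 1.5 oz × 5/4 × 28.35 g/oz ≈ 53.2 g
maple syrup: 8 oz × 5/4 × 28.35 g/oz = 283.5 g
all-purpose flour: 4 oz × 5/4 × 28.35 g/oz ÷ 125 g/cup ≈ 1.1 cup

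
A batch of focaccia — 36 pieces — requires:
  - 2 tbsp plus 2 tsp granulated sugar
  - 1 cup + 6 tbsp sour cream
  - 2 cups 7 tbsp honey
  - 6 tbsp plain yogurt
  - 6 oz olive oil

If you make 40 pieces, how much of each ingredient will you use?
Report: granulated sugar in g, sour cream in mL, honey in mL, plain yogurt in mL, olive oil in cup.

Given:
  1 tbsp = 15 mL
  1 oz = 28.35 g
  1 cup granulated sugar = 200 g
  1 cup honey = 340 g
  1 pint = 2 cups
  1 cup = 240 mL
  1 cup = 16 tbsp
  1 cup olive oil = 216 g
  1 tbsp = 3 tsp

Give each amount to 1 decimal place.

Scaling factor: 40/36 = 10/9.
granulated sugar: (2 tbsp + 2 tsp = 8/3 tbsp) × 10/9 ÷ 16 tbsp/cup × 200 g/cup ≈ 37.0 g
sour cream: (1 cup + 6 tbsp = 1.375 cup) × 10/9 × 240 mL/cup ≈ 366.7 mL
honey: (2 cup + 7 tbsp = 2.4375 cup) × 10/9 × 240 mL/cup = 650.0 mL
plain yogurt: 6 tbsp × 10/9 × 15 mL/tbsp = 100.0 mL
olive oil: 6 oz × 10/9 × 28.35 g/oz ÷ 216 g/cup ≈ 0.9 cup

granulated sugar: 37.0 g; sour cream: 366.7 mL; honey: 650.0 mL; plain yogurt: 100.0 mL; olive oil: 0.9 cup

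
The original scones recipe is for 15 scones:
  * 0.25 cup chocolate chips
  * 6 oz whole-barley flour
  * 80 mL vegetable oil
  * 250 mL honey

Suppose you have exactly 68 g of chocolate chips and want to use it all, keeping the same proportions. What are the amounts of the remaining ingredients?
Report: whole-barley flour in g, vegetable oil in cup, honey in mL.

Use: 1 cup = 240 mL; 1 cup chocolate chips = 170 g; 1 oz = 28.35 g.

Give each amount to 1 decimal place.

whole-barley flour: 272.2 g; vegetable oil: 0.5 cup; honey: 400.0 mL

The original recipe has 42.5 g of chocolate chips, so the scaling factor is 68 ÷ 42.5 = 8/5 = 1.6.
whole-barley flour: 6 oz × 8/5 × 28.35 g/oz ≈ 272.2 g
vegetable oil: 80 mL × 8/5 ÷ 240 mL/cup ≈ 0.5 cup
honey: 250 mL × 8/5 = 400.0 mL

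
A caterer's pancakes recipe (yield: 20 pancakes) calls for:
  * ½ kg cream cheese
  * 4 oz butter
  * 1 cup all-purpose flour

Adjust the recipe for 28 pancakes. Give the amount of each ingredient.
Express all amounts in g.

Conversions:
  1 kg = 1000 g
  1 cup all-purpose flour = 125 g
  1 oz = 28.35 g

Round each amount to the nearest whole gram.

Scaling factor: 28/20 = 7/5 = 1.4.
cream cheese: 0.5 kg × 7/5 × 1000 g/kg = 700 g
butter: 4 oz × 7/5 × 28.35 g/oz ≈ 159 g
all-purpose flour: 1 cup × 7/5 × 125 g/cup = 175 g

cream cheese: 700 g; butter: 159 g; all-purpose flour: 175 g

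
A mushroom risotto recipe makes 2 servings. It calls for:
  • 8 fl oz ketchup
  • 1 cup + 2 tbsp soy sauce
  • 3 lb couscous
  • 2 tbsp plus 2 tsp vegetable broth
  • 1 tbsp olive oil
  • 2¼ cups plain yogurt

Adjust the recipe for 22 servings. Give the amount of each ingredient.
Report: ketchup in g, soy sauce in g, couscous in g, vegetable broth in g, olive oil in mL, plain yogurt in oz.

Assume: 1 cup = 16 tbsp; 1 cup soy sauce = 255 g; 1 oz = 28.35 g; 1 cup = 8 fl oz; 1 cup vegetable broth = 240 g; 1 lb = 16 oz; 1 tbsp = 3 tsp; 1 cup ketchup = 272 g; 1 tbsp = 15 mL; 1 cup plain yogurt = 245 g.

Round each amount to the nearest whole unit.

ketchup: 2992 g; soy sauce: 3156 g; couscous: 14969 g; vegetable broth: 440 g; olive oil: 165 mL; plain yogurt: 214 oz

Scaling factor: 22/2 = 11.
ketchup: 8 fl oz × 11 ÷ 8 fl oz/cup × 272 g/cup = 2992 g
soy sauce: (1 cup + 2 tbsp = 1.125 cup) × 11 × 255 g/cup ≈ 3156 g
couscous: 3 lb × 11 × 16 oz/lb × 28.35 g/oz ≈ 14969 g
vegetable broth: (2 tbsp + 2 tsp = 8/3 tbsp) × 11 ÷ 16 tbsp/cup × 240 g/cup = 440 g
olive oil: 1 tbsp × 11 × 15 mL/tbsp = 165 mL
plain yogurt: 2.25 cup × 11 × 245 g/cup ÷ 28.35 g/oz ≈ 214 oz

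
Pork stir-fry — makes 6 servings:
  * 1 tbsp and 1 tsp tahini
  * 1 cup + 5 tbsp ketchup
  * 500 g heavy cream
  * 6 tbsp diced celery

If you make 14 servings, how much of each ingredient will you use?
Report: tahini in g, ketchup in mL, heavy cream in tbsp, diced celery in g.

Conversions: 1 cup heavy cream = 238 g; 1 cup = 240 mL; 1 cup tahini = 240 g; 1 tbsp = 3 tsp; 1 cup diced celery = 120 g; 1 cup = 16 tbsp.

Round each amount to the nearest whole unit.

tahini: 47 g; ketchup: 735 mL; heavy cream: 78 tbsp; diced celery: 105 g

Scaling factor: 14/6 = 7/3.
tahini: (1 tbsp + 1 tsp = 4/3 tbsp) × 7/3 ÷ 16 tbsp/cup × 240 g/cup ≈ 47 g
ketchup: (1 cup + 5 tbsp = 1.3125 cup) × 7/3 × 240 mL/cup = 735 mL
heavy cream: 500 g × 7/3 ÷ 238 g/cup × 16 tbsp/cup ≈ 78 tbsp
diced celery: 6 tbsp × 7/3 ÷ 16 tbsp/cup × 120 g/cup = 105 g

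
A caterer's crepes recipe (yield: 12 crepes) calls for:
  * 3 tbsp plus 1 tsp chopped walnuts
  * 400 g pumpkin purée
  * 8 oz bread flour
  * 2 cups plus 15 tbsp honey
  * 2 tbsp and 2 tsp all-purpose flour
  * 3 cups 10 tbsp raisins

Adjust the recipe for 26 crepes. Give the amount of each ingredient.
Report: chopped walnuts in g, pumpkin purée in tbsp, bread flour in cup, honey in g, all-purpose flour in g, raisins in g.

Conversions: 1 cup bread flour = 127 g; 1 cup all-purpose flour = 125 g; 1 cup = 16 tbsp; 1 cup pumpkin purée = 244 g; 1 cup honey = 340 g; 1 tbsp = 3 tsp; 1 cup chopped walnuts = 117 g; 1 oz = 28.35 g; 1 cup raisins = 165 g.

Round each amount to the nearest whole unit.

Scaling factor: 26/12 = 13/6.
chopped walnuts: (3 tbsp + 1 tsp = 10/3 tbsp) × 13/6 ÷ 16 tbsp/cup × 117 g/cup ≈ 53 g
pumpkin purée: 400 g × 13/6 ÷ 244 g/cup × 16 tbsp/cup ≈ 57 tbsp
bread flour: 8 oz × 13/6 × 28.35 g/oz ÷ 127 g/cup ≈ 4 cup
honey: (2 cup + 15 tbsp = 2.9375 cup) × 13/6 × 340 g/cup ≈ 2164 g
all-purpose flour: (2 tbsp + 2 tsp = 8/3 tbsp) × 13/6 ÷ 16 tbsp/cup × 125 g/cup ≈ 45 g
raisins: (3 cup + 10 tbsp = 3.625 cup) × 13/6 × 165 g/cup ≈ 1296 g

chopped walnuts: 53 g; pumpkin purée: 57 tbsp; bread flour: 4 cup; honey: 2164 g; all-purpose flour: 45 g; raisins: 1296 g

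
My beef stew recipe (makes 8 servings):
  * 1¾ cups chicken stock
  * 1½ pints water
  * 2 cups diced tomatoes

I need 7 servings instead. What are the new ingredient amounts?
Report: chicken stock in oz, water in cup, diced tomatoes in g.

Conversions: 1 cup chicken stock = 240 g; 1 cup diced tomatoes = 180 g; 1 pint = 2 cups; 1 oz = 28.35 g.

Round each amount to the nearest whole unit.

chicken stock: 13 oz; water: 3 cup; diced tomatoes: 315 g

Scaling factor: 7/8 = 0.875.
chicken stock: 1.75 cup × 7/8 × 240 g/cup ÷ 28.35 g/oz ≈ 13 oz
water: 1.5 pint × 7/8 × 2 cup/pint ≈ 3 cup
diced tomatoes: 2 cup × 7/8 × 180 g/cup = 315 g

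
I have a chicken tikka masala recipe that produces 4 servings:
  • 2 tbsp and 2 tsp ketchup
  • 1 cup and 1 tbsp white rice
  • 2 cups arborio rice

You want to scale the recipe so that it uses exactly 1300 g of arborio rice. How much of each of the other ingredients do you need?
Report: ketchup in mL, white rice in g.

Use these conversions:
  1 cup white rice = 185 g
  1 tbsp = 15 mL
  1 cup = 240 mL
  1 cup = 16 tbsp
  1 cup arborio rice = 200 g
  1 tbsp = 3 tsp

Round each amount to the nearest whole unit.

The original recipe has 400 g of arborio rice, so the scaling factor is 1300 ÷ 400 = 13/4 = 3.25.
ketchup: (2 tbsp + 2 tsp = 8/3 tbsp) × 13/4 × 15 mL/tbsp = 130 mL
white rice: (1 cup + 1 tbsp = 1.0625 cup) × 13/4 × 185 g/cup ≈ 639 g

ketchup: 130 mL; white rice: 639 g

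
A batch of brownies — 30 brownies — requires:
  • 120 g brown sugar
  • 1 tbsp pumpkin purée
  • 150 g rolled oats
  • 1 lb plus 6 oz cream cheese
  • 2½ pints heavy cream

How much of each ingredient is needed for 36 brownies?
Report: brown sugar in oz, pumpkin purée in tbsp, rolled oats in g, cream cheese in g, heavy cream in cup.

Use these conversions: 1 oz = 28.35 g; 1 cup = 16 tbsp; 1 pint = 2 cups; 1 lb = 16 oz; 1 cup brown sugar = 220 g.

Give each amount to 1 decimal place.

brown sugar: 5.1 oz; pumpkin purée: 1.2 tbsp; rolled oats: 180.0 g; cream cheese: 748.4 g; heavy cream: 6.0 cup

Scaling factor: 36/30 = 6/5 = 1.2.
brown sugar: 120 g × 6/5 ÷ 28.35 g/oz ≈ 5.1 oz
pumpkin purée: 1 tbsp × 6/5 = 1.2 tbsp
rolled oats: 150 g × 6/5 = 180.0 g
cream cheese: (1 lb + 6 oz = 1.375 lb) × 6/5 × 16 oz/lb × 28.35 g/oz ≈ 748.4 g
heavy cream: 2.5 pint × 6/5 × 2 cup/pint = 6.0 cup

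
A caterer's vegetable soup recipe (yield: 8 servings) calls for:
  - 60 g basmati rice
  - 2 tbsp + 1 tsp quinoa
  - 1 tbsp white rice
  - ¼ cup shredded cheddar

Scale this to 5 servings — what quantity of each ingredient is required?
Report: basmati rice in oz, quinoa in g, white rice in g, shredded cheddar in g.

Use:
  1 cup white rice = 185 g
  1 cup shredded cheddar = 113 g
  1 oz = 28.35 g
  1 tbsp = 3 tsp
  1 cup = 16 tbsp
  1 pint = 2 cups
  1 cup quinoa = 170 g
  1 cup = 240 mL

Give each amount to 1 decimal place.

Scaling factor: 5/8 = 0.625.
basmati rice: 60 g × 5/8 ÷ 28.35 g/oz ≈ 1.3 oz
quinoa: (2 tbsp + 1 tsp = 7/3 tbsp) × 5/8 ÷ 16 tbsp/cup × 170 g/cup ≈ 15.5 g
white rice: 1 tbsp × 5/8 ÷ 16 tbsp/cup × 185 g/cup ≈ 7.2 g
shredded cheddar: 0.25 cup × 5/8 × 113 g/cup ≈ 17.7 g

basmati rice: 1.3 oz; quinoa: 15.5 g; white rice: 7.2 g; shredded cheddar: 17.7 g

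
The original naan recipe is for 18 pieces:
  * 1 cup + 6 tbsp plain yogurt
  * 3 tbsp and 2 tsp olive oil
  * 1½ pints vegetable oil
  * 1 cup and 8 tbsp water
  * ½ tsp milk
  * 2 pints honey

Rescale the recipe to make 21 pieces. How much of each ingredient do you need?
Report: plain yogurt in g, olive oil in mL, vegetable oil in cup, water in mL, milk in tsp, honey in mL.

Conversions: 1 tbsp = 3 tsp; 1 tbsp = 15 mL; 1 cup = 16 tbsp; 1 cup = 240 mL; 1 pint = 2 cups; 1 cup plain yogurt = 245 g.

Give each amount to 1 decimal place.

plain yogurt: 393.0 g; olive oil: 64.2 mL; vegetable oil: 3.5 cup; water: 420.0 mL; milk: 0.6 tsp; honey: 1120.0 mL

Scaling factor: 21/18 = 7/6.
plain yogurt: (1 cup + 6 tbsp = 1.375 cup) × 7/6 × 245 g/cup ≈ 393.0 g
olive oil: (3 tbsp + 2 tsp = 11/3 tbsp) × 7/6 × 15 mL/tbsp ≈ 64.2 mL
vegetable oil: 1.5 pint × 7/6 × 2 cup/pint = 3.5 cup
water: (1 cup + 8 tbsp = 1.5 cup) × 7/6 × 240 mL/cup = 420.0 mL
milk: 0.5 tsp × 7/6 ≈ 0.6 tsp
honey: 2 pint × 7/6 × 2 cup/pint × 240 mL/cup = 1120.0 mL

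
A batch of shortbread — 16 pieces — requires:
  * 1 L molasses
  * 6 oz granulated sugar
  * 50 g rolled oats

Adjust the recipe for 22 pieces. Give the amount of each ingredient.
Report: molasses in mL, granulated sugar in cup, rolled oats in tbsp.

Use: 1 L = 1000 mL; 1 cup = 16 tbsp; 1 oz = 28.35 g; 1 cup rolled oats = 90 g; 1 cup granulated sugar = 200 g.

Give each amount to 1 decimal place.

molasses: 1375.0 mL; granulated sugar: 1.2 cup; rolled oats: 12.2 tbsp

Scaling factor: 22/16 = 11/8 = 1.375.
molasses: 1 L × 11/8 × 1000 mL/L = 1375.0 mL
granulated sugar: 6 oz × 11/8 × 28.35 g/oz ÷ 200 g/cup ≈ 1.2 cup
rolled oats: 50 g × 11/8 ÷ 90 g/cup × 16 tbsp/cup ≈ 12.2 tbsp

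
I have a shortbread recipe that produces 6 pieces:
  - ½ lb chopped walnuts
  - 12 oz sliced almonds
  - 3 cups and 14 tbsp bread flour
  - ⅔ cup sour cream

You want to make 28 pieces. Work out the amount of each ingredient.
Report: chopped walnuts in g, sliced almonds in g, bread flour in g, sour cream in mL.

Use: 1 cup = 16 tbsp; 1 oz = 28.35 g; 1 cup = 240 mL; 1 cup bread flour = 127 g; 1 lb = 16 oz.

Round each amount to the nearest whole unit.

chopped walnuts: 1058 g; sliced almonds: 1588 g; bread flour: 2297 g; sour cream: 747 mL

Scaling factor: 28/6 = 14/3.
chopped walnuts: 0.5 lb × 14/3 × 16 oz/lb × 28.35 g/oz ≈ 1058 g
sliced almonds: 12 oz × 14/3 × 28.35 g/oz ≈ 1588 g
bread flour: (3 cup + 14 tbsp = 3.875 cup) × 14/3 × 127 g/cup ≈ 2297 g
sour cream: 2/3 cup × 14/3 × 240 mL/cup ≈ 747 mL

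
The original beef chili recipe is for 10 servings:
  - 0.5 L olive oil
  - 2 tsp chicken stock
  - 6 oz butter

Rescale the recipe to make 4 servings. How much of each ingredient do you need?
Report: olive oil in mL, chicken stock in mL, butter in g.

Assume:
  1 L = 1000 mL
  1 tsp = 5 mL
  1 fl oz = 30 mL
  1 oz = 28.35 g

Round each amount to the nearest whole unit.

Scaling factor: 4/10 = 2/5 = 0.4.
olive oil: 0.5 L × 2/5 × 1000 mL/L = 200 mL
chicken stock: 2 tsp × 2/5 × 5 mL/tsp = 4 mL
butter: 6 oz × 2/5 × 28.35 g/oz ≈ 68 g

olive oil: 200 mL; chicken stock: 4 mL; butter: 68 g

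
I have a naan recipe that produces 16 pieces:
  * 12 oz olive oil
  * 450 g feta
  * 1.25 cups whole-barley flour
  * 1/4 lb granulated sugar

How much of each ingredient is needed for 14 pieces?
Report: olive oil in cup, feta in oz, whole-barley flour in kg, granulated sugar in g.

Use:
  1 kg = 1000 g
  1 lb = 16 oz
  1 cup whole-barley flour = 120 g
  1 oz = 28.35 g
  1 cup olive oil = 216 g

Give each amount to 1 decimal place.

Scaling factor: 14/16 = 7/8 = 0.875.
olive oil: 12 oz × 7/8 × 28.35 g/oz ÷ 216 g/cup ≈ 1.4 cup
feta: 450 g × 7/8 ÷ 28.35 g/oz ≈ 13.9 oz
whole-barley flour: 1.25 cup × 7/8 × 120 g/cup ÷ 1000 g/kg ≈ 0.1 kg
granulated sugar: 0.25 lb × 7/8 × 16 oz/lb × 28.35 g/oz ≈ 99.2 g

olive oil: 1.4 cup; feta: 13.9 oz; whole-barley flour: 0.1 kg; granulated sugar: 99.2 g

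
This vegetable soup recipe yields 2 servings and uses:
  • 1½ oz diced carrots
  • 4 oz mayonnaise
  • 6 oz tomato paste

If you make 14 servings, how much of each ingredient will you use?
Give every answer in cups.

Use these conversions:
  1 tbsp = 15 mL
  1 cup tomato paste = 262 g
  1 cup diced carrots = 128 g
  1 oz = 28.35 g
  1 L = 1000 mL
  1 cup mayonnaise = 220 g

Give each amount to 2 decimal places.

Scaling factor: 14/2 = 7.
diced carrots: 1.5 oz × 7 × 28.35 g/oz ÷ 128 g/cup ≈ 2.33 cup
mayonnaise: 4 oz × 7 × 28.35 g/oz ÷ 220 g/cup ≈ 3.61 cup
tomato paste: 6 oz × 7 × 28.35 g/oz ÷ 262 g/cup ≈ 4.54 cup

diced carrots: 2.33 cup; mayonnaise: 3.61 cup; tomato paste: 4.54 cup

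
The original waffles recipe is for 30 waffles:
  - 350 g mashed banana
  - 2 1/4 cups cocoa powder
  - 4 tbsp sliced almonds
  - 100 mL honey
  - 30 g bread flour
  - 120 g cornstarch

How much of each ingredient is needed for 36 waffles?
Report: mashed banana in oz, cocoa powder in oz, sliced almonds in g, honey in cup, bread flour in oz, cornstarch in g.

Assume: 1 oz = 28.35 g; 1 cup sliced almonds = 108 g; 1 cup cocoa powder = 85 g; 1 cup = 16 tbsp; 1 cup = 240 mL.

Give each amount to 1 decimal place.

Scaling factor: 36/30 = 6/5 = 1.2.
mashed banana: 350 g × 6/5 ÷ 28.35 g/oz ≈ 14.8 oz
cocoa powder: 2.25 cup × 6/5 × 85 g/cup ÷ 28.35 g/oz ≈ 8.1 oz
sliced almonds: 4 tbsp × 6/5 ÷ 16 tbsp/cup × 108 g/cup = 32.4 g
honey: 100 mL × 6/5 ÷ 240 mL/cup = 0.5 cup
bread flour: 30 g × 6/5 ÷ 28.35 g/oz ≈ 1.3 oz
cornstarch: 120 g × 6/5 = 144.0 g

mashed banana: 14.8 oz; cocoa powder: 8.1 oz; sliced almonds: 32.4 g; honey: 0.5 cup; bread flour: 1.3 oz; cornstarch: 144.0 g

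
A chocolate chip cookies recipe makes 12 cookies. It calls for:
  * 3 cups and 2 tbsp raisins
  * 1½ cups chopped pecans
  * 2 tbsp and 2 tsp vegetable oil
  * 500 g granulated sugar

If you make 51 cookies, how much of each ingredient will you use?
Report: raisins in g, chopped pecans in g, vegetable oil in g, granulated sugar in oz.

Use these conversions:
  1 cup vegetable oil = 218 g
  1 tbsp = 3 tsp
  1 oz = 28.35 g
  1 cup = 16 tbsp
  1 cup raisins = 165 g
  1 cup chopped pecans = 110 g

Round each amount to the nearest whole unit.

raisins: 2191 g; chopped pecans: 701 g; vegetable oil: 154 g; granulated sugar: 75 oz

Scaling factor: 51/12 = 17/4 = 4.25.
raisins: (3 cup + 2 tbsp = 3.125 cup) × 17/4 × 165 g/cup ≈ 2191 g
chopped pecans: 1.5 cup × 17/4 × 110 g/cup ≈ 701 g
vegetable oil: (2 tbsp + 2 tsp = 8/3 tbsp) × 17/4 ÷ 16 tbsp/cup × 218 g/cup ≈ 154 g
granulated sugar: 500 g × 17/4 ÷ 28.35 g/oz ≈ 75 oz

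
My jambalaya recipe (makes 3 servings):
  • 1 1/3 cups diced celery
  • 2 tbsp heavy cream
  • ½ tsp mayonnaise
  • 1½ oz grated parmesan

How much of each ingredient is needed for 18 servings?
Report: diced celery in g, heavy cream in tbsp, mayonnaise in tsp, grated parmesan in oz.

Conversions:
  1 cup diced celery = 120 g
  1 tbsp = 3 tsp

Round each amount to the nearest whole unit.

diced celery: 960 g; heavy cream: 12 tbsp; mayonnaise: 3 tsp; grated parmesan: 9 oz

Scaling factor: 18/3 = 6.
diced celery: 4/3 cup × 6 × 120 g/cup = 960 g
heavy cream: 2 tbsp × 6 = 12 tbsp
mayonnaise: 0.5 tsp × 6 = 3 tsp
grated parmesan: 1.5 oz × 6 = 9 oz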